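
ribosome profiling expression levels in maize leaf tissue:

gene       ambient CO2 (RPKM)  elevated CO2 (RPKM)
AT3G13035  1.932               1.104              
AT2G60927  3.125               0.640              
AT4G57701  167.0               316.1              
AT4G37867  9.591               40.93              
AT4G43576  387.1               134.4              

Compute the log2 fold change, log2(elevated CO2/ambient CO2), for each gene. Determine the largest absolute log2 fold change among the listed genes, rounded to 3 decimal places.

log2(1.104/1.932) = -0.807  (AT3G13035)
log2(0.640/3.125) = -2.288  (AT2G60927)
log2(316.1/167.0) = 0.921  (AT4G57701)
log2(40.93/9.591) = 2.093  (AT4G37867)
log2(134.4/387.1) = -1.526  (AT4G43576)
The largest magnitude belongs to AT2G60927.

2.288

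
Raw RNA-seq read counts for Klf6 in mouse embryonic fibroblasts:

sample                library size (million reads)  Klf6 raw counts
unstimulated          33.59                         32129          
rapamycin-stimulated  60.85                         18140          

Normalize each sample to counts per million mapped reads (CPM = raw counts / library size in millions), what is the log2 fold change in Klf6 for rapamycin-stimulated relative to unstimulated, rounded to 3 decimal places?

-1.682

CPM(unstimulated) = 32129 / 33.59 = 956.5049
CPM(rapamycin-stimulated) = 18140 / 60.85 = 298.1101
Fold change = 298.1101 / 956.5049 = 0.31167
log2(0.31167) = -1.6819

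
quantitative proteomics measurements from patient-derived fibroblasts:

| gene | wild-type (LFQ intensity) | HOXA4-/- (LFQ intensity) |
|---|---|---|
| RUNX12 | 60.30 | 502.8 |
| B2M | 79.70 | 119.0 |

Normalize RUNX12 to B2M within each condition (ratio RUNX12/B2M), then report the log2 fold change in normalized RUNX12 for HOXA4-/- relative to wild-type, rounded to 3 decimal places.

2.481

RUNX12/B2M (wild-type) = 60.30 / 79.70 = 0.75659
RUNX12/B2M (HOXA4-/-) = 502.8 / 119.0 = 4.2252
Fold change = 4.2252 / 0.75659 = 5.5846
log2(5.5846) = 2.4814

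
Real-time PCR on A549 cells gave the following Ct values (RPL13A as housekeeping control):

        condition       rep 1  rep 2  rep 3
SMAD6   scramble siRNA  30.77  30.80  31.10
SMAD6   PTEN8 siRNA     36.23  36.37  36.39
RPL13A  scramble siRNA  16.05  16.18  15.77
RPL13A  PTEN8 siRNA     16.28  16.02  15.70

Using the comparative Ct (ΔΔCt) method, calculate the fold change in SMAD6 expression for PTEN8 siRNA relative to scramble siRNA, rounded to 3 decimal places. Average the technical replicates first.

0.023

Mean Ct: SMAD6 scramble siRNA 30.890; SMAD6 PTEN8 siRNA 36.330; RPL13A scramble siRNA 16.000; RPL13A PTEN8 siRNA 16.000
ΔCt(scramble siRNA) = 30.890 − 16.000 = 14.890
ΔCt(PTEN8 siRNA) = 36.330 − 16.000 = 20.330
ΔΔCt = 20.330 − 14.890 = 5.440
Fold change = 2^(−5.440) = 0.0230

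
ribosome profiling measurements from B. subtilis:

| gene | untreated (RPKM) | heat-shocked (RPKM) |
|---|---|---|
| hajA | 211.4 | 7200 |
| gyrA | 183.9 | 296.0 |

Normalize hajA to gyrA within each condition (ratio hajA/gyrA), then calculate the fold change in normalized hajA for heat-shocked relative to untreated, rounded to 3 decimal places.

hajA/gyrA (untreated) = 211.4 / 183.9 = 1.1495
hajA/gyrA (heat-shocked) = 7200 / 296.0 = 24.324
Fold change = 24.324 / 1.1495 = 21.1601

21.160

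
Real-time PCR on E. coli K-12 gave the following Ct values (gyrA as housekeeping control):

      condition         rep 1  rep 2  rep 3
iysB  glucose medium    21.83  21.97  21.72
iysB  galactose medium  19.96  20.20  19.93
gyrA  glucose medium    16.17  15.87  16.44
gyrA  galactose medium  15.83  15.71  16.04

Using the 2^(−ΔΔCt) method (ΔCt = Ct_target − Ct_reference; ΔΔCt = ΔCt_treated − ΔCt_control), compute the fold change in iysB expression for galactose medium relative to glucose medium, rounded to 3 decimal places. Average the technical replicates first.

2.848

Mean Ct: iysB glucose medium 21.840; iysB galactose medium 20.030; gyrA glucose medium 16.160; gyrA galactose medium 15.860
ΔCt(glucose medium) = 21.840 − 16.160 = 5.680
ΔCt(galactose medium) = 20.030 − 15.860 = 4.170
ΔΔCt = 4.170 − 5.680 = -1.510
Fold change = 2^(−(-1.510)) = 2^1.510 = 2.8481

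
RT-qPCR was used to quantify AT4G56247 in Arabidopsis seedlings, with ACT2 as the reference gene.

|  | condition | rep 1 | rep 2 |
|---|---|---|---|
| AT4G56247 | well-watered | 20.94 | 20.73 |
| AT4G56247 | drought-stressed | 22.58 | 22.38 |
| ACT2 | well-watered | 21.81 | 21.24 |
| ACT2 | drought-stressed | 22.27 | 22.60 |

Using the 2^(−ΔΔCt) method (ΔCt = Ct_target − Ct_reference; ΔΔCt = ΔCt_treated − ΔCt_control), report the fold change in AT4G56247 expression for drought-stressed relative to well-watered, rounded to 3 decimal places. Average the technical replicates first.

0.601

Mean Ct: AT4G56247 well-watered 20.835; AT4G56247 drought-stressed 22.480; ACT2 well-watered 21.525; ACT2 drought-stressed 22.435
ΔCt(well-watered) = 20.835 − 21.525 = -0.690
ΔCt(drought-stressed) = 22.480 − 22.435 = 0.045
ΔΔCt = 0.045 − (-0.690) = 0.735
Fold change = 2^(−0.735) = 0.6008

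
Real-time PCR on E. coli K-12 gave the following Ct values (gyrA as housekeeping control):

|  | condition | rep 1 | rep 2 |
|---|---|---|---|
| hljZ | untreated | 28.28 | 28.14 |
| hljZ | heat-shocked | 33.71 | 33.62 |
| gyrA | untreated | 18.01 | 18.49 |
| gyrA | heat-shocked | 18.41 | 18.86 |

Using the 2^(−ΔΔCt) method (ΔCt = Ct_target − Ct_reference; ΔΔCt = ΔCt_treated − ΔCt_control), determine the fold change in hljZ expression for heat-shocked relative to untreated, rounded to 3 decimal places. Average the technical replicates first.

0.030

Mean Ct: hljZ untreated 28.210; hljZ heat-shocked 33.665; gyrA untreated 18.250; gyrA heat-shocked 18.635
ΔCt(untreated) = 28.210 − 18.250 = 9.960
ΔCt(heat-shocked) = 33.665 − 18.635 = 15.030
ΔΔCt = 15.030 − 9.960 = 5.070
Fold change = 2^(−5.070) = 0.0298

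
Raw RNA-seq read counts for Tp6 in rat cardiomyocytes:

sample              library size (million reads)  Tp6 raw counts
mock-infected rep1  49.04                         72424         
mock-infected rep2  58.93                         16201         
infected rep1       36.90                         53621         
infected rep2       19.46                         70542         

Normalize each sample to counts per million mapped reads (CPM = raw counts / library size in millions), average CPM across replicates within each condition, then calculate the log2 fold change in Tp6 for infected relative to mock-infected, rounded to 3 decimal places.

1.535

CPM(mock-infected rep1) = 72424 / 49.04 = 1476.8352
CPM(mock-infected rep2) = 16201 / 58.93 = 274.9194
CPM(infected rep1) = 53621 / 36.90 = 1453.1436
CPM(infected rep2) = 70542 / 19.46 = 3624.9743
mean CPM(mock-infected) = 875.8773; mean CPM(infected) = 2539.0590
Fold change = 2539.0590 / 875.8773 = 2.89888
log2(2.89888) = 1.5355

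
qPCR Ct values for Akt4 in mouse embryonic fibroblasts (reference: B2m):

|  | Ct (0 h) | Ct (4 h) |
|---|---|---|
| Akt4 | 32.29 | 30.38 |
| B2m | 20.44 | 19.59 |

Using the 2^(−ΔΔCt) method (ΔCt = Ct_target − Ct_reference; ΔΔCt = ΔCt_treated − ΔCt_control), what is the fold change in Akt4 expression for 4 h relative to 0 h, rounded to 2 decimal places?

ΔCt(0 h) = 32.290 − 20.440 = 11.850
ΔCt(4 h) = 30.380 − 19.590 = 10.790
ΔΔCt = 10.790 − 11.850 = -1.060
Fold change = 2^(−(-1.060)) = 2^1.060 = 2.085

2.08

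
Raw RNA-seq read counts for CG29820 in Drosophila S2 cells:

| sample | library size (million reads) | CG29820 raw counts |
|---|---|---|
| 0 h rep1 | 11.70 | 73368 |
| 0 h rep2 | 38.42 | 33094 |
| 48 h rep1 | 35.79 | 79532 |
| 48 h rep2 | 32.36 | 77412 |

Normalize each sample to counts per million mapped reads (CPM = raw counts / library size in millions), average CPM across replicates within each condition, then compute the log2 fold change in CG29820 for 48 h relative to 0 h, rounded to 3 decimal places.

-0.628

CPM(0 h rep1) = 73368 / 11.70 = 6270.7692
CPM(0 h rep2) = 33094 / 38.42 = 861.3743
CPM(48 h rep1) = 79532 / 35.79 = 2222.1850
CPM(48 h rep2) = 77412 / 32.36 = 2392.2126
mean CPM(0 h) = 3566.0718; mean CPM(48 h) = 2307.1988
Fold change = 2307.1988 / 3566.0718 = 0.64699
log2(0.64699) = -0.6282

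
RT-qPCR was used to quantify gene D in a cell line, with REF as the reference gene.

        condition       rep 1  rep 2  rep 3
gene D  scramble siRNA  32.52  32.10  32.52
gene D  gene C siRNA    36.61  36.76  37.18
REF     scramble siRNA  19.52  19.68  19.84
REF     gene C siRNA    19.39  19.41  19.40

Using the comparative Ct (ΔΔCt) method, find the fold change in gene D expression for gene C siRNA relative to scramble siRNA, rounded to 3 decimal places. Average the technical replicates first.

Mean Ct: gene D scramble siRNA 32.380; gene D gene C siRNA 36.850; REF scramble siRNA 19.680; REF gene C siRNA 19.400
ΔCt(scramble siRNA) = 32.380 − 19.680 = 12.700
ΔCt(gene C siRNA) = 36.850 − 19.400 = 17.450
ΔΔCt = 17.450 − 12.700 = 4.750
Fold change = 2^(−4.750) = 0.0372

0.037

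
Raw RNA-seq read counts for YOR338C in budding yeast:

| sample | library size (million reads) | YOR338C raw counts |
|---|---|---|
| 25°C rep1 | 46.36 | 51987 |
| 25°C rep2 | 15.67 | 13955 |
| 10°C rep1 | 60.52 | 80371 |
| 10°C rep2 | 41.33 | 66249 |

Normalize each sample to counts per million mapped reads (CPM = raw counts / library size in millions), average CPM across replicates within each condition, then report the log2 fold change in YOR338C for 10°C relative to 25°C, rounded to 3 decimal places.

CPM(25°C rep1) = 51987 / 46.36 = 1121.3762
CPM(25°C rep2) = 13955 / 15.67 = 890.5552
CPM(10°C rep1) = 80371 / 60.52 = 1328.0073
CPM(10°C rep2) = 66249 / 41.33 = 1602.9277
mean CPM(25°C) = 1005.9657; mean CPM(10°C) = 1465.4675
Fold change = 1465.4675 / 1005.9657 = 1.45678
log2(1.45678) = 0.5428

0.543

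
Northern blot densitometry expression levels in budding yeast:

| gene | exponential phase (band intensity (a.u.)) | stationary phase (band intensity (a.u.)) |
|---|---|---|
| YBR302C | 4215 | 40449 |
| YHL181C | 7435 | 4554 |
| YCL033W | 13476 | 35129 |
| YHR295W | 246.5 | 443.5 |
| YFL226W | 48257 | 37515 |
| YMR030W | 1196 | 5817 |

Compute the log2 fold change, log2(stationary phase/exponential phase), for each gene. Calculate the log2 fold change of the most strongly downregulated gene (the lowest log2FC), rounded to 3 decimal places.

-0.707

log2(40449/4215) = 3.262  (YBR302C)
log2(4554/7435) = -0.707  (YHL181C)
log2(35129/13476) = 1.382  (YCL033W)
log2(443.5/246.5) = 0.847  (YHR295W)
log2(37515/48257) = -0.363  (YFL226W)
log2(5817/1196) = 2.282  (YMR030W)
YHL181C is most strongly downregulated.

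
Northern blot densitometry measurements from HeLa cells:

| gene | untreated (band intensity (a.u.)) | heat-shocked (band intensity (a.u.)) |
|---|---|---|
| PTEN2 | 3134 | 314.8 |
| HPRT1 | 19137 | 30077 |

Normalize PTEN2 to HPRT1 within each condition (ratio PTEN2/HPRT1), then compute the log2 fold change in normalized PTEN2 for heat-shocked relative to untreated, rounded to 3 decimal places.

PTEN2/HPRT1 (untreated) = 3134 / 19137 = 0.16377
PTEN2/HPRT1 (heat-shocked) = 314.8 / 30077 = 0.010466
Fold change = 0.010466 / 0.16377 = 0.0639
log2(0.0639) = -3.9678

-3.968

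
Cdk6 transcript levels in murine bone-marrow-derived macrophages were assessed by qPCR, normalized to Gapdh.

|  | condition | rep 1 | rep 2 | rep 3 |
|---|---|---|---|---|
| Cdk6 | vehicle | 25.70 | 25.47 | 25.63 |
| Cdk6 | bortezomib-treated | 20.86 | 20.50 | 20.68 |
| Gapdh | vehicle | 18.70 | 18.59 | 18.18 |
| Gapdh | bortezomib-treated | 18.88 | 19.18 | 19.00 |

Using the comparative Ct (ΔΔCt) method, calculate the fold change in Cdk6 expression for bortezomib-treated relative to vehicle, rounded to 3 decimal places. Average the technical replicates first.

Mean Ct: Cdk6 vehicle 25.600; Cdk6 bortezomib-treated 20.680; Gapdh vehicle 18.490; Gapdh bortezomib-treated 19.020
ΔCt(vehicle) = 25.600 − 18.490 = 7.110
ΔCt(bortezomib-treated) = 20.680 − 19.020 = 1.660
ΔΔCt = 1.660 − 7.110 = -5.450
Fold change = 2^(−(-5.450)) = 2^5.450 = 43.7133

43.713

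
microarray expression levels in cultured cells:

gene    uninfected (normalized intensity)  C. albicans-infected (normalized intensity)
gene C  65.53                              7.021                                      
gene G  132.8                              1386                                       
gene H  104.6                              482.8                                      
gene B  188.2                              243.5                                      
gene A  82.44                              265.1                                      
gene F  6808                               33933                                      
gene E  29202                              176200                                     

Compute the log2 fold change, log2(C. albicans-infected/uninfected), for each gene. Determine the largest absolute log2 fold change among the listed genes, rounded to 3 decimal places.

3.384

log2(7.021/65.53) = -3.222  (gene C)
log2(1386/132.8) = 3.384  (gene G)
log2(482.8/104.6) = 2.207  (gene H)
log2(243.5/188.2) = 0.372  (gene B)
log2(265.1/82.44) = 1.685  (gene A)
log2(33933/6808) = 2.317  (gene F)
log2(176200/29202) = 2.593  (gene E)
The largest magnitude belongs to gene G.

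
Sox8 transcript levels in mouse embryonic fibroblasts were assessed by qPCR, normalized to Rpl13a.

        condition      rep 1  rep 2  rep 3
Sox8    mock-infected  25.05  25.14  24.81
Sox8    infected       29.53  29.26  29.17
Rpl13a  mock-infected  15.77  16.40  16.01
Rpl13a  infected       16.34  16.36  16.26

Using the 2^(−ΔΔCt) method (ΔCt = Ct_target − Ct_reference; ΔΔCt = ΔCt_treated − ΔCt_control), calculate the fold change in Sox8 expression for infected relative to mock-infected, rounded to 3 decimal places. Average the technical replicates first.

Mean Ct: Sox8 mock-infected 25.000; Sox8 infected 29.320; Rpl13a mock-infected 16.060; Rpl13a infected 16.320
ΔCt(mock-infected) = 25.000 − 16.060 = 8.940
ΔCt(infected) = 29.320 − 16.320 = 13.000
ΔΔCt = 13.000 − 8.940 = 4.060
Fold change = 2^(−4.060) = 0.0600

0.060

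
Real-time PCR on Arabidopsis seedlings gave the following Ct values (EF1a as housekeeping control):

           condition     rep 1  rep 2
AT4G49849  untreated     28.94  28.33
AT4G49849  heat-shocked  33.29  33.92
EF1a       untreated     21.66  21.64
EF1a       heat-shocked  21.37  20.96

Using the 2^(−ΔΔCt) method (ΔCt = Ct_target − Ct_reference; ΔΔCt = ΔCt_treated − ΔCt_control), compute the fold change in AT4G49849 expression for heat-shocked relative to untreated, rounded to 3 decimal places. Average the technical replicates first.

Mean Ct: AT4G49849 untreated 28.635; AT4G49849 heat-shocked 33.605; EF1a untreated 21.650; EF1a heat-shocked 21.165
ΔCt(untreated) = 28.635 − 21.650 = 6.985
ΔCt(heat-shocked) = 33.605 − 21.165 = 12.440
ΔΔCt = 12.440 − 6.985 = 5.455
Fold change = 2^(−5.455) = 0.0228

0.023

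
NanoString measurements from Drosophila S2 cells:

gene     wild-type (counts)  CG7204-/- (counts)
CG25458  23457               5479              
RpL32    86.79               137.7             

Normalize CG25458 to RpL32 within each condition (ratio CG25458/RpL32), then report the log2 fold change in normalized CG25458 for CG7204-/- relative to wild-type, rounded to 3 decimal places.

-2.764

CG25458/RpL32 (wild-type) = 23457 / 86.79 = 270.27
CG25458/RpL32 (CG7204-/-) = 5479 / 137.7 = 39.789
Fold change = 39.789 / 270.27 = 0.1472
log2(0.1472) = -2.7640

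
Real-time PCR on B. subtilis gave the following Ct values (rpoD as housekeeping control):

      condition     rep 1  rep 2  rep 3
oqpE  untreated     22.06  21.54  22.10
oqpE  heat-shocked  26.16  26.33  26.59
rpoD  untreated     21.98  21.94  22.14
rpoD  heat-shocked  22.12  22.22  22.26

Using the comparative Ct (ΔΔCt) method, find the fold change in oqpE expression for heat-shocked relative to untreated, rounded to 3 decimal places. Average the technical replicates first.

Mean Ct: oqpE untreated 21.900; oqpE heat-shocked 26.360; rpoD untreated 22.020; rpoD heat-shocked 22.200
ΔCt(untreated) = 21.900 − 22.020 = -0.120
ΔCt(heat-shocked) = 26.360 − 22.200 = 4.160
ΔΔCt = 4.160 − (-0.120) = 4.280
Fold change = 2^(−4.280) = 0.0515

0.051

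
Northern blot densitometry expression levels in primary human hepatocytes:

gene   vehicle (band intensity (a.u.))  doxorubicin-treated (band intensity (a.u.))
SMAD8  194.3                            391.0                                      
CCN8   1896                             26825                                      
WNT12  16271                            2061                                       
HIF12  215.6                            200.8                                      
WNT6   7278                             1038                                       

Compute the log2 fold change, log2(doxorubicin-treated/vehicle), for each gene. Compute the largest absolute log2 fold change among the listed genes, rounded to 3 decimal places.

log2(391.0/194.3) = 1.009  (SMAD8)
log2(26825/1896) = 3.823  (CCN8)
log2(2061/16271) = -2.981  (WNT12)
log2(200.8/215.6) = -0.103  (HIF12)
log2(1038/7278) = -2.810  (WNT6)
The largest magnitude belongs to CCN8.

3.823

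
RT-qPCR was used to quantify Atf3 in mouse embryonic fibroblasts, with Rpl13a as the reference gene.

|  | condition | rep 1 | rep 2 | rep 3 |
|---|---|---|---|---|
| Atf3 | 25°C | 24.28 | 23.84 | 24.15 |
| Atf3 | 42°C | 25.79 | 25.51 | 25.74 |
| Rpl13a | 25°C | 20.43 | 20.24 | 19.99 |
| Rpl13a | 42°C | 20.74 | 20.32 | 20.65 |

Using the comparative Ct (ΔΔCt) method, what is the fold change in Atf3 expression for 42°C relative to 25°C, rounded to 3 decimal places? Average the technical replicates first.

0.423

Mean Ct: Atf3 25°C 24.090; Atf3 42°C 25.680; Rpl13a 25°C 20.220; Rpl13a 42°C 20.570
ΔCt(25°C) = 24.090 − 20.220 = 3.870
ΔCt(42°C) = 25.680 − 20.570 = 5.110
ΔΔCt = 5.110 − 3.870 = 1.240
Fold change = 2^(−1.240) = 0.4234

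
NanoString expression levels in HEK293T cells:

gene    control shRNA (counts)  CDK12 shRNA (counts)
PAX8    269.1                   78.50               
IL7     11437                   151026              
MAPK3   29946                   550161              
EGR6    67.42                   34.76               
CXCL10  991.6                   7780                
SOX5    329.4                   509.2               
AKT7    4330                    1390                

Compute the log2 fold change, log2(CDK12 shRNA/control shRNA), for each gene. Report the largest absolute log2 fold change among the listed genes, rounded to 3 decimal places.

log2(78.50/269.1) = -1.777  (PAX8)
log2(151026/11437) = 3.723  (IL7)
log2(550161/29946) = 4.199  (MAPK3)
log2(34.76/67.42) = -0.956  (EGR6)
log2(7780/991.6) = 2.972  (CXCL10)
log2(509.2/329.4) = 0.628  (SOX5)
log2(1390/4330) = -1.639  (AKT7)
The largest magnitude belongs to MAPK3.

4.199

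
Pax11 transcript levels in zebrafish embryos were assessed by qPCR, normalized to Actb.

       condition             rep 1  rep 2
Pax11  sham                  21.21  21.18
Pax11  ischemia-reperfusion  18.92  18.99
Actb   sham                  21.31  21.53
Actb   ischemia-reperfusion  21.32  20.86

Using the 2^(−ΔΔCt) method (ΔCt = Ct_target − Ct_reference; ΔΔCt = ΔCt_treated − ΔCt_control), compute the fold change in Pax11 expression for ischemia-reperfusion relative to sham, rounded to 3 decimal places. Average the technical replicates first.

Mean Ct: Pax11 sham 21.195; Pax11 ischemia-reperfusion 18.955; Actb sham 21.420; Actb ischemia-reperfusion 21.090
ΔCt(sham) = 21.195 − 21.420 = -0.225
ΔCt(ischemia-reperfusion) = 18.955 − 21.090 = -2.135
ΔΔCt = -2.135 − (-0.225) = -1.910
Fold change = 2^(−(-1.910)) = 2^1.910 = 3.7581

3.758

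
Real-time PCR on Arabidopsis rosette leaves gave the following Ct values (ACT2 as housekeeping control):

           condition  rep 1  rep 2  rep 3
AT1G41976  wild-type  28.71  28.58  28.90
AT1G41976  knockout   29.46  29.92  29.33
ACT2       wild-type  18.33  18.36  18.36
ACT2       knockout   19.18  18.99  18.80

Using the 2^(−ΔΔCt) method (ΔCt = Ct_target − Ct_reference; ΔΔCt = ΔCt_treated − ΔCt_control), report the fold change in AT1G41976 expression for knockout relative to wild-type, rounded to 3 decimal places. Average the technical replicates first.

0.871

Mean Ct: AT1G41976 wild-type 28.730; AT1G41976 knockout 29.570; ACT2 wild-type 18.350; ACT2 knockout 18.990
ΔCt(wild-type) = 28.730 − 18.350 = 10.380
ΔCt(knockout) = 29.570 − 18.990 = 10.580
ΔΔCt = 10.580 − 10.380 = 0.200
Fold change = 2^(−0.200) = 0.8706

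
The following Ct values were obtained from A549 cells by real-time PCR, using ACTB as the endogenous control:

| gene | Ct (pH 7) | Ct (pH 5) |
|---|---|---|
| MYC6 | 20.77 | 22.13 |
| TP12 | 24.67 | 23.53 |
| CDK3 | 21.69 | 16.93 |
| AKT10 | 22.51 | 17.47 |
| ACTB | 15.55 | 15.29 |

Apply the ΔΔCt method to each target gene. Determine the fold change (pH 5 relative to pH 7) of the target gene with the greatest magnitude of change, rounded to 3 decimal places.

MYC6: ΔΔCt = (22.13−15.29) − (20.77−15.55) = 6.84 − 5.22 = 1.62; fold change = 2^-1.62 = 0.325
TP12: ΔΔCt = (23.53−15.29) − (24.67−15.55) = 8.24 − 9.12 = -0.88; fold change = 2^0.88 = 1.840
CDK3: ΔΔCt = (16.93−15.29) − (21.69−15.55) = 1.64 − 6.14 = -4.50; fold change = 2^4.50 = 22.627
AKT10: ΔΔCt = (17.47−15.29) − (22.51−15.55) = 2.18 − 6.96 = -4.78; fold change = 2^4.78 = 27.474
AKT10 has the largest |ΔΔCt| = 4.78.

27.474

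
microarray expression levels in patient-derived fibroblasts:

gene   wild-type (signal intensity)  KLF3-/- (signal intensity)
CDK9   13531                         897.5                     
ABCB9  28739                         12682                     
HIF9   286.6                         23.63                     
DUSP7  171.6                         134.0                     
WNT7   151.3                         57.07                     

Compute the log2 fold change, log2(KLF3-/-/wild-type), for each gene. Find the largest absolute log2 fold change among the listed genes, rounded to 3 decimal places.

3.914

log2(897.5/13531) = -3.914  (CDK9)
log2(12682/28739) = -1.180  (ABCB9)
log2(23.63/286.6) = -3.600  (HIF9)
log2(134.0/171.6) = -0.357  (DUSP7)
log2(57.07/151.3) = -1.407  (WNT7)
The largest magnitude belongs to CDK9.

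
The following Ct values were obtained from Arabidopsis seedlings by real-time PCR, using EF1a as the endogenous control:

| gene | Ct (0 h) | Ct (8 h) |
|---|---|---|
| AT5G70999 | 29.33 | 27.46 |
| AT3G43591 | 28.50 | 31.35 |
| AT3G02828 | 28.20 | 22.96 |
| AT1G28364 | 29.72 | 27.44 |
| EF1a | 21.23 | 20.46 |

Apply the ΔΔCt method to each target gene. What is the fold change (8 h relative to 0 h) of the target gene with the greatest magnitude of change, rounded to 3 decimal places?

AT5G70999: ΔΔCt = (27.46−20.46) − (29.33−21.23) = 7.00 − 8.10 = -1.10; fold change = 2^1.10 = 2.144
AT3G43591: ΔΔCt = (31.35−20.46) − (28.50−21.23) = 10.89 − 7.27 = 3.62; fold change = 2^-3.62 = 0.081
AT3G02828: ΔΔCt = (22.96−20.46) − (28.20−21.23) = 2.50 − 6.97 = -4.47; fold change = 2^4.47 = 22.162
AT1G28364: ΔΔCt = (27.44−20.46) − (29.72−21.23) = 6.98 − 8.49 = -1.51; fold change = 2^1.51 = 2.848
AT3G02828 has the largest |ΔΔCt| = 4.47.

22.162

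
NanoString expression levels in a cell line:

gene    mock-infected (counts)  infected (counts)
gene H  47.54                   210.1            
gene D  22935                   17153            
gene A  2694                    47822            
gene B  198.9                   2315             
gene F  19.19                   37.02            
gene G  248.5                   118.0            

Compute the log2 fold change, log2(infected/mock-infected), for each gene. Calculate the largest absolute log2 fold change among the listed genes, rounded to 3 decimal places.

log2(210.1/47.54) = 2.144  (gene H)
log2(17153/22935) = -0.419  (gene D)
log2(47822/2694) = 4.150  (gene A)
log2(2315/198.9) = 3.541  (gene B)
log2(37.02/19.19) = 0.948  (gene F)
log2(118.0/248.5) = -1.074  (gene G)
The largest magnitude belongs to gene A.

4.150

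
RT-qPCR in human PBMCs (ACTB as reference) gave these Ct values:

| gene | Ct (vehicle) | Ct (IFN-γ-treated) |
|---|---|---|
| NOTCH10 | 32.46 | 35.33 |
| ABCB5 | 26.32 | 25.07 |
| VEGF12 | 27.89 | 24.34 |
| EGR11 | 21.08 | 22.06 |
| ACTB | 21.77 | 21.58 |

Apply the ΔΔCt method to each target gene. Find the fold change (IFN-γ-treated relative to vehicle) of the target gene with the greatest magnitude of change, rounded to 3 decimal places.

10.267

NOTCH10: ΔΔCt = (35.33−21.58) − (32.46−21.77) = 13.75 − 10.69 = 3.06; fold change = 2^-3.06 = 0.120
ABCB5: ΔΔCt = (25.07−21.58) − (26.32−21.77) = 3.49 − 4.55 = -1.06; fold change = 2^1.06 = 2.085
VEGF12: ΔΔCt = (24.34−21.58) − (27.89−21.77) = 2.76 − 6.12 = -3.36; fold change = 2^3.36 = 10.267
EGR11: ΔΔCt = (22.06−21.58) − (21.08−21.77) = 0.48 − (-0.69) = 1.17; fold change = 2^-1.17 = 0.444
VEGF12 has the largest |ΔΔCt| = 3.36.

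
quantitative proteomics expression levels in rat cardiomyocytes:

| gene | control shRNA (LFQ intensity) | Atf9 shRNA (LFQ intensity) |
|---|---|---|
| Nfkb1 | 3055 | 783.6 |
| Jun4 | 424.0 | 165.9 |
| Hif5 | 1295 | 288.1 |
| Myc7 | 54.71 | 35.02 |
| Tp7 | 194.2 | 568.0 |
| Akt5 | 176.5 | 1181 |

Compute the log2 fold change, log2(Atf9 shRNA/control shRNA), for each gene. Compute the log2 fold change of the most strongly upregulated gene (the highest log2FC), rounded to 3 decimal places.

2.742

log2(783.6/3055) = -1.963  (Nfkb1)
log2(165.9/424.0) = -1.354  (Jun4)
log2(288.1/1295) = -2.168  (Hif5)
log2(35.02/54.71) = -0.644  (Myc7)
log2(568.0/194.2) = 1.548  (Tp7)
log2(1181/176.5) = 2.742  (Akt5)
Akt5 is most strongly upregulated.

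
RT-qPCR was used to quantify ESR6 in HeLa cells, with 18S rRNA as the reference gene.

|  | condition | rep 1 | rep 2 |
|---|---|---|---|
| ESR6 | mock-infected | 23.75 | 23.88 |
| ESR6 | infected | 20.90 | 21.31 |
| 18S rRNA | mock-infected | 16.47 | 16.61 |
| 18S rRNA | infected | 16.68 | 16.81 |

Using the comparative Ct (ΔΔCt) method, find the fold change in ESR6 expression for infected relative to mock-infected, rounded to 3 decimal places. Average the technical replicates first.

Mean Ct: ESR6 mock-infected 23.815; ESR6 infected 21.105; 18S rRNA mock-infected 16.540; 18S rRNA infected 16.745
ΔCt(mock-infected) = 23.815 − 16.540 = 7.275
ΔCt(infected) = 21.105 − 16.745 = 4.360
ΔΔCt = 4.360 − 7.275 = -2.915
Fold change = 2^(−(-2.915)) = 2^2.915 = 7.5423

7.542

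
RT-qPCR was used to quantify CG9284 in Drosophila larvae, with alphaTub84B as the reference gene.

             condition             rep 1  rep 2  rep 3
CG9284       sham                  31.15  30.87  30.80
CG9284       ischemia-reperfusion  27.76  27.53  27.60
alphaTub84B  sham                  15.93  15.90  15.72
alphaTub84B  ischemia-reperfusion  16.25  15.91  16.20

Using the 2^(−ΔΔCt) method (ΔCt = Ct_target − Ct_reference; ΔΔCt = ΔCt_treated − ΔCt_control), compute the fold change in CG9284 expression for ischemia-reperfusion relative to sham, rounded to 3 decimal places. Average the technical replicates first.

Mean Ct: CG9284 sham 30.940; CG9284 ischemia-reperfusion 27.630; alphaTub84B sham 15.850; alphaTub84B ischemia-reperfusion 16.120
ΔCt(sham) = 30.940 − 15.850 = 15.090
ΔCt(ischemia-reperfusion) = 27.630 − 16.120 = 11.510
ΔΔCt = 11.510 − 15.090 = -3.580
Fold change = 2^(−(-3.580)) = 2^3.580 = 11.9588

11.959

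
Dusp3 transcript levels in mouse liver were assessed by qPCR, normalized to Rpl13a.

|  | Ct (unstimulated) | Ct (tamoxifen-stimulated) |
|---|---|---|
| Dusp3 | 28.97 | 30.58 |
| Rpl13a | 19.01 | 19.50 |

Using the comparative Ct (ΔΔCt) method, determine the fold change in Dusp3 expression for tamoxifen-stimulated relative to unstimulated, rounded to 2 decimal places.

ΔCt(unstimulated) = 28.970 − 19.010 = 9.960
ΔCt(tamoxifen-stimulated) = 30.580 − 19.500 = 11.080
ΔΔCt = 11.080 − 9.960 = 1.120
Fold change = 2^(−1.120) = 0.460

0.46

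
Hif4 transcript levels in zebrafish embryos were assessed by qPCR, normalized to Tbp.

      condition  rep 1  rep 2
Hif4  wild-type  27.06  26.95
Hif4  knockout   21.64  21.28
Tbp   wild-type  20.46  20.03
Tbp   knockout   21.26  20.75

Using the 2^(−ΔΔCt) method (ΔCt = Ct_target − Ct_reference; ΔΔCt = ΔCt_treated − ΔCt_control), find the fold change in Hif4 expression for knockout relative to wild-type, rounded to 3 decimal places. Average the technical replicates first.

79.067

Mean Ct: Hif4 wild-type 27.005; Hif4 knockout 21.460; Tbp wild-type 20.245; Tbp knockout 21.005
ΔCt(wild-type) = 27.005 − 20.245 = 6.760
ΔCt(knockout) = 21.460 − 21.005 = 0.455
ΔΔCt = 0.455 − 6.760 = -6.305
Fold change = 2^(−(-6.305)) = 2^6.305 = 79.0668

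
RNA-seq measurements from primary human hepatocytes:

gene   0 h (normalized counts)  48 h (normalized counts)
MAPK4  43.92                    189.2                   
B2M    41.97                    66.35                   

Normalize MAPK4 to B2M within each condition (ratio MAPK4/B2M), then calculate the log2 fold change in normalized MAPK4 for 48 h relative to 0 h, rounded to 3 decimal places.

1.446

MAPK4/B2M (0 h) = 43.92 / 41.97 = 1.0465
MAPK4/B2M (48 h) = 189.2 / 66.35 = 2.8515
Fold change = 2.8515 / 1.0465 = 2.7249
log2(2.7249) = 1.4462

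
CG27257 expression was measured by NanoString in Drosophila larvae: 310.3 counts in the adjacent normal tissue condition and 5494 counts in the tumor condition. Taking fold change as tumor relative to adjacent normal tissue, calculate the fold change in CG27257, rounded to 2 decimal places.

Fold change = 5494 / 310.3 = 17.705
CG27257 is upregulated.

17.71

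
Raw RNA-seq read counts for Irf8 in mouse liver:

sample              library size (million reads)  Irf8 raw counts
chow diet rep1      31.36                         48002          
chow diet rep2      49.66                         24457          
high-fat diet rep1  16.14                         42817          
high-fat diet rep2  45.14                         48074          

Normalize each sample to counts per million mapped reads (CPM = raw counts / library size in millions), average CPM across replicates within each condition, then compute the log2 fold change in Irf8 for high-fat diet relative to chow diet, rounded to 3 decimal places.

0.878

CPM(chow diet rep1) = 48002 / 31.36 = 1530.6760
CPM(chow diet rep2) = 24457 / 49.66 = 492.4889
CPM(high-fat diet rep1) = 42817 / 16.14 = 2652.8501
CPM(high-fat diet rep2) = 48074 / 45.14 = 1064.9978
mean CPM(chow diet) = 1011.5825; mean CPM(high-fat diet) = 1858.9239
Fold change = 1858.9239 / 1011.5825 = 1.83764
log2(1.83764) = 0.8779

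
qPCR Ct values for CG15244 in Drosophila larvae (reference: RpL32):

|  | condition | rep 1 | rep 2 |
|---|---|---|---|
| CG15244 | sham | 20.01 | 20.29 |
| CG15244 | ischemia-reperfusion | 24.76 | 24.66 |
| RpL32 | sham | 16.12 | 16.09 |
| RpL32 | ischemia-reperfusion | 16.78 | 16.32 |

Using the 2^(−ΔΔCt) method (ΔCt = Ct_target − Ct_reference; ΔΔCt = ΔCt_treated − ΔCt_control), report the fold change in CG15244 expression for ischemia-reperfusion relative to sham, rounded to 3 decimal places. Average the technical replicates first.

Mean Ct: CG15244 sham 20.150; CG15244 ischemia-reperfusion 24.710; RpL32 sham 16.105; RpL32 ischemia-reperfusion 16.550
ΔCt(sham) = 20.150 − 16.105 = 4.045
ΔCt(ischemia-reperfusion) = 24.710 − 16.550 = 8.160
ΔΔCt = 8.160 − 4.045 = 4.115
Fold change = 2^(−4.115) = 0.0577

0.058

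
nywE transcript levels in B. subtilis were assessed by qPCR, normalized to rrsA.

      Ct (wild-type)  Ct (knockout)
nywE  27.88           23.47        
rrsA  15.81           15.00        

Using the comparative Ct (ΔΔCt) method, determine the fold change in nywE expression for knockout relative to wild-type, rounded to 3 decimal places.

ΔCt(wild-type) = 27.880 − 15.810 = 12.070
ΔCt(knockout) = 23.470 − 15.000 = 8.470
ΔΔCt = 8.470 − 12.070 = -3.600
Fold change = 2^(−(-3.600)) = 2^3.600 = 12.1257

12.126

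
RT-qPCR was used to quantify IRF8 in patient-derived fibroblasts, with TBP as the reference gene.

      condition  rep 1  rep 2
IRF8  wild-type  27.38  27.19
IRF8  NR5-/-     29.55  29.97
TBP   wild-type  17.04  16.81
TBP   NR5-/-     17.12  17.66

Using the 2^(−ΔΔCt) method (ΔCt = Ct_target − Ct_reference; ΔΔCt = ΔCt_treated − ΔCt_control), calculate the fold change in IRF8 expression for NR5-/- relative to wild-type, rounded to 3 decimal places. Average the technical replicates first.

0.248

Mean Ct: IRF8 wild-type 27.285; IRF8 NR5-/- 29.760; TBP wild-type 16.925; TBP NR5-/- 17.390
ΔCt(wild-type) = 27.285 − 16.925 = 10.360
ΔCt(NR5-/-) = 29.760 − 17.390 = 12.370
ΔΔCt = 12.370 − 10.360 = 2.010
Fold change = 2^(−2.010) = 0.2483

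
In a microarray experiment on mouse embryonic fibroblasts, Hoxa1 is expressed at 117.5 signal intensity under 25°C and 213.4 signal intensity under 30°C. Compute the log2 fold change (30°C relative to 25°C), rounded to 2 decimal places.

0.86

Fold change = 213.4 / 117.5 = 1.8162
log2(1.8162) = 0.861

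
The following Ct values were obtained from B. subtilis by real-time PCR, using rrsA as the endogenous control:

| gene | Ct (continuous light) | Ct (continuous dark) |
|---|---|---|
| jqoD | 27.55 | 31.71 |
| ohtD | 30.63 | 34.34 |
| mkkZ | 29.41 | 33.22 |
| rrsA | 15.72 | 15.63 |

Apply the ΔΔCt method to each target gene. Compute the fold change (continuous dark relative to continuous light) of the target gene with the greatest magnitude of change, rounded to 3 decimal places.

jqoD: ΔΔCt = (31.71−15.63) − (27.55−15.72) = 16.08 − 11.83 = 4.25; fold change = 2^-4.25 = 0.053
ohtD: ΔΔCt = (34.34−15.63) − (30.63−15.72) = 18.71 − 14.91 = 3.80; fold change = 2^-3.80 = 0.072
mkkZ: ΔΔCt = (33.22−15.63) − (29.41−15.72) = 17.59 − 13.69 = 3.90; fold change = 2^-3.90 = 0.067
jqoD has the largest |ΔΔCt| = 4.25.

0.053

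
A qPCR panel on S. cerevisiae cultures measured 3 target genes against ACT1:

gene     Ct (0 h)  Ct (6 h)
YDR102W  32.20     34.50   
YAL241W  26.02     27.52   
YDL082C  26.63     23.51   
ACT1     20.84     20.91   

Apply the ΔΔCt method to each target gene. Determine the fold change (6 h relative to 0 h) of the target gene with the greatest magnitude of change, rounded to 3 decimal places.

YDR102W: ΔΔCt = (34.50−20.91) − (32.20−20.84) = 13.59 − 11.36 = 2.23; fold change = 2^-2.23 = 0.213
YAL241W: ΔΔCt = (27.52−20.91) − (26.02−20.84) = 6.61 − 5.18 = 1.43; fold change = 2^-1.43 = 0.371
YDL082C: ΔΔCt = (23.51−20.91) − (26.63−20.84) = 2.60 − 5.79 = -3.19; fold change = 2^3.19 = 9.126
YDL082C has the largest |ΔΔCt| = 3.19.

9.126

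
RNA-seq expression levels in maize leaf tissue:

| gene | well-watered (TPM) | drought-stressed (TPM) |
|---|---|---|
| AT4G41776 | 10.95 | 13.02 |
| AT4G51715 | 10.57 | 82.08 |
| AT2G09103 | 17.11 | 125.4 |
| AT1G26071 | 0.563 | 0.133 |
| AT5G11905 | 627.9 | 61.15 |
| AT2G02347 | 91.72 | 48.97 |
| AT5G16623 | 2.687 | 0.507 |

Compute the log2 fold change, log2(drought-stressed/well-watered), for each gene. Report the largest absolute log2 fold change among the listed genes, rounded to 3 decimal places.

log2(13.02/10.95) = 0.250  (AT4G41776)
log2(82.08/10.57) = 2.957  (AT4G51715)
log2(125.4/17.11) = 2.874  (AT2G09103)
log2(0.133/0.563) = -2.082  (AT1G26071)
log2(61.15/627.9) = -3.360  (AT5G11905)
log2(48.97/91.72) = -0.905  (AT2G02347)
log2(0.507/2.687) = -2.406  (AT5G16623)
The largest magnitude belongs to AT5G11905.

3.360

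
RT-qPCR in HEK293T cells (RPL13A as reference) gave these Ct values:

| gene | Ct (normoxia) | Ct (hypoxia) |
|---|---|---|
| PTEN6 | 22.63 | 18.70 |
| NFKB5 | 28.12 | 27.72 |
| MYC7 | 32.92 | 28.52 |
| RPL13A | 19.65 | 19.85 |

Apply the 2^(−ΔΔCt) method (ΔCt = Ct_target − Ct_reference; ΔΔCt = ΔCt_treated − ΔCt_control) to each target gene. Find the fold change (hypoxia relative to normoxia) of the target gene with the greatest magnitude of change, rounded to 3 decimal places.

PTEN6: ΔΔCt = (18.70−19.85) − (22.63−19.65) = -1.15 − 2.98 = -4.13; fold change = 2^4.13 = 17.509
NFKB5: ΔΔCt = (27.72−19.85) − (28.12−19.65) = 7.87 − 8.47 = -0.60; fold change = 2^0.60 = 1.516
MYC7: ΔΔCt = (28.52−19.85) − (32.92−19.65) = 8.67 − 13.27 = -4.60; fold change = 2^4.60 = 24.251
MYC7 has the largest |ΔΔCt| = 4.60.

24.251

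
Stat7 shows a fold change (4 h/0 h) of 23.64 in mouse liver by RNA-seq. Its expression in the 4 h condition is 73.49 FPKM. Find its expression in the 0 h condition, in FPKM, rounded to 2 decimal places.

0 h expression = 73.49 / 23.64 = 3.11

3.11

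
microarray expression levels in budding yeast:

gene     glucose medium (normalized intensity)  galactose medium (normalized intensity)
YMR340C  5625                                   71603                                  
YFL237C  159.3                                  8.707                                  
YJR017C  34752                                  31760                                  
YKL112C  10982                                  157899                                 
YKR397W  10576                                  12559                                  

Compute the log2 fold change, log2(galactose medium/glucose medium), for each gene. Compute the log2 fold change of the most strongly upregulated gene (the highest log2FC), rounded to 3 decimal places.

log2(71603/5625) = 3.670  (YMR340C)
log2(8.707/159.3) = -4.193  (YFL237C)
log2(31760/34752) = -0.130  (YJR017C)
log2(157899/10982) = 3.846  (YKL112C)
log2(12559/10576) = 0.248  (YKR397W)
YKL112C is most strongly upregulated.

3.846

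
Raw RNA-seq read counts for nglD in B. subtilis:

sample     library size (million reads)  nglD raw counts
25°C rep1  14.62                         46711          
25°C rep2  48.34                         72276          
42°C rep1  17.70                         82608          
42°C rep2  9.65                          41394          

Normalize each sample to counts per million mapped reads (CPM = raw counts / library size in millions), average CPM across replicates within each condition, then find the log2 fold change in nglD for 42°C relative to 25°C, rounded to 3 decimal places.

0.933

CPM(25°C rep1) = 46711 / 14.62 = 3195.0068
CPM(25°C rep2) = 72276 / 48.34 = 1495.1593
CPM(42°C rep1) = 82608 / 17.70 = 4667.1186
CPM(42°C rep2) = 41394 / 9.65 = 4289.5337
mean CPM(25°C) = 2345.0831; mean CPM(42°C) = 4478.3262
Fold change = 4478.3262 / 2345.0831 = 1.90967
log2(1.90967) = 0.9333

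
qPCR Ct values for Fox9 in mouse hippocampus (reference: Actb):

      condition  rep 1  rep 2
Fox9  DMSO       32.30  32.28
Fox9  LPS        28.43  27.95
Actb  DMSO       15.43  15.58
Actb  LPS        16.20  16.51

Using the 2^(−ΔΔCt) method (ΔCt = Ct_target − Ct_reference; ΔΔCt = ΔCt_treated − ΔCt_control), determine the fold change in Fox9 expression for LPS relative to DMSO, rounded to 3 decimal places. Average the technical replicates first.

30.910

Mean Ct: Fox9 DMSO 32.290; Fox9 LPS 28.190; Actb DMSO 15.505; Actb LPS 16.355
ΔCt(DMSO) = 32.290 − 15.505 = 16.785
ΔCt(LPS) = 28.190 − 16.355 = 11.835
ΔΔCt = 11.835 − 16.785 = -4.950
Fold change = 2^(−(-4.950)) = 2^4.950 = 30.9100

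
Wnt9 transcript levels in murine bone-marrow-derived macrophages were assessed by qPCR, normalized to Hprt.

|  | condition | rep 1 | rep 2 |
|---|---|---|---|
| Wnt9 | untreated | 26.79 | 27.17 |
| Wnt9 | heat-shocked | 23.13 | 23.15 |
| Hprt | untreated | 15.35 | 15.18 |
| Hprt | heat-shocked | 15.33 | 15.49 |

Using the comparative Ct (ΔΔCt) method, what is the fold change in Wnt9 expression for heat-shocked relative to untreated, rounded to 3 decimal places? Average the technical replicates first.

Mean Ct: Wnt9 untreated 26.980; Wnt9 heat-shocked 23.140; Hprt untreated 15.265; Hprt heat-shocked 15.410
ΔCt(untreated) = 26.980 − 15.265 = 11.715
ΔCt(heat-shocked) = 23.140 − 15.410 = 7.730
ΔΔCt = 7.730 − 11.715 = -3.985
Fold change = 2^(−(-3.985)) = 2^3.985 = 15.8345

15.835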